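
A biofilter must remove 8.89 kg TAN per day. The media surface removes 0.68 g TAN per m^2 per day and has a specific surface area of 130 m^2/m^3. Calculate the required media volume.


A = 8.89*1000 / 0.68 = 13073.529 m^2
V = 13073.529 / 130 = 100.566

100.566 m^3


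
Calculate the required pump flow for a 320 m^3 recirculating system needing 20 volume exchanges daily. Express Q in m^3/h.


Daily recirculation volume = 320 m^3 * 20 = 6400 m^3/day
Flow rate Q = daily volume / 24 h = 6400 / 24 = 266.667 m^3/h

266.667 m^3/h


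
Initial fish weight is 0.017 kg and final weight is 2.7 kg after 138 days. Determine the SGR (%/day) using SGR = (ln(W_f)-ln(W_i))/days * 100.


ln(W_f) = ln(2.7) = 0.99325177
ln(W_i) = ln(0.017) = -4.0745419
ln(W_f) - ln(W_i) = 0.99325177 - -4.0745419 = 5.0677937
SGR = 5.0677937 / 138 * 100 = 3.67231 %/day

3.67231 %/day


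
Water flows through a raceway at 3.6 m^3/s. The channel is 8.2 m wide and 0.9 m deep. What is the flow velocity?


Cross-sectional area = W * d = 8.2 * 0.9 = 7.38 m^2
Velocity = Q / A = 3.6 / 7.38 = 0.487805 m/s

0.487805 m/s


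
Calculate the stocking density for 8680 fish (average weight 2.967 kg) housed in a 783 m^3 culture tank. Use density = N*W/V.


Total biomass = 8680 fish * 2.967 kg = 25753.56 kg
Density = total biomass / volume = 25753.56 / 783 = 32.8909 kg/m^3

32.8909 kg/m^3


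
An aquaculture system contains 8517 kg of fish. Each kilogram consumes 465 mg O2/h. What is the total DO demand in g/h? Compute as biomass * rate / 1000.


Total O2 consumption (mg/h) = 8517 kg * 465 mg/(kg*h) = 3960405 mg/h
Convert to g/h: 3960405 / 1000 = 3960.405 g/h

3960.405 g/h


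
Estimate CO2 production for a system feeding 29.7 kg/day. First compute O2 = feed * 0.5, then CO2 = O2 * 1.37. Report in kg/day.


O2 = 29.7 * 0.5 = 14.85
CO2 = 14.85 * 1.37 = 20.3445

20.3445 kg/day


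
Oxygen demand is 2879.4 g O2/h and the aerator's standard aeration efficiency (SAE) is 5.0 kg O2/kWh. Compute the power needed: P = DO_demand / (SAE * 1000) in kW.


SAE in g O2/kWh = 5.0 * 1000 = 5000 g/kWh
P = DO_demand / SAE_g = 2879.4 / 5000 = 0.57588 kW

0.57588 kW


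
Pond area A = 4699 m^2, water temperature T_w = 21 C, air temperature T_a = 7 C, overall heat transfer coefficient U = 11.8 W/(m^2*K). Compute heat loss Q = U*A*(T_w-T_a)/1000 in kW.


Temperature difference dT = 21 - 7 = 14 K
Heat loss (W) = U * A * dT = 11.8 * 4699 * 14 = 776274.8 W
Convert to kW: 776274.8 / 1000 = 776.2748 kW

776.2748 kW


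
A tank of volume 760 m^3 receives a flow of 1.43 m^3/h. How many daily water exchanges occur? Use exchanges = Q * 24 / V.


Daily flow volume = 1.43 m^3/h * 24 h = 34.32 m^3/day
Exchanges = daily flow / tank volume = 34.32 / 760 = 0.0451579 exchanges/day

0.0451579 exchanges/day


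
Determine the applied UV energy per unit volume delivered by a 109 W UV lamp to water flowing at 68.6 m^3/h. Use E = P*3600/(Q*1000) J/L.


Energy delivered per hour = 109 W * 3600 s = 392400 J/h
Volume treated per hour = 68.6 m^3/h * 1000 = 68600 L/h
dose = 392400 / 68600 = 5.72012 J/L

5.72012 J/L


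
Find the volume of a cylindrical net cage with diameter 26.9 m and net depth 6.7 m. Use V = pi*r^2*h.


r = d/2 = 26.9/2 = 13.45 m
Base area = pi*r^2 = pi*13.45^2 = 568.32197 m^2
Volume = 568.32197 * 6.7 = 3807.76 m^3

3807.76 m^3


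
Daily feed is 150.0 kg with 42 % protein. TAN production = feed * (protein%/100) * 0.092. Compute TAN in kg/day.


Protein in feed = 150.0 * 42/100 = 63 kg/day
TAN = protein * 0.092 = 63 * 0.092 = 5.796 kg/day

5.796 kg/day


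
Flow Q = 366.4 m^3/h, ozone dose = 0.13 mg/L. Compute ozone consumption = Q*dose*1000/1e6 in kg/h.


O3 demand (mg/h) = Q * dose * 1000 = 366.4 * 0.13 * 1000 = 47632 mg/h
Convert mg to kg: 47632 / 1e6 = 0.047632 kg/h

0.047632 kg/h


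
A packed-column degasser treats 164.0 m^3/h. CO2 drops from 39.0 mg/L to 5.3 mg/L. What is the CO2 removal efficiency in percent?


CO2_out / CO2_in = 5.3 / 39.0 = 0.13589744
Fraction remaining = 0.13589744
efficiency = (1 - 0.13589744) * 100 = 86.4103 %

86.4103 %


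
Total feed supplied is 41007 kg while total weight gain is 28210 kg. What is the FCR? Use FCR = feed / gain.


FCR = feed consumed / weight gained
FCR = 41007 kg / 28210 kg = 1.45363

1.45363


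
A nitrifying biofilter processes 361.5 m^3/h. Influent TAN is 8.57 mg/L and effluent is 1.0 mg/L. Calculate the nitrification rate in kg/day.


Concentration drop: TAN_in - TAN_out = 8.57 - 1.0 = 7.57 mg/L
Hourly TAN removed = Q * dTAN = 361.5 m^3/h * 7.57 mg/L = 2736.555 g/h  (m^3/h * mg/L = g/h)
Daily TAN removed = 2736.555 * 24 = 65677.32 g/day
Convert to kg/day: 65677.32 / 1000 = 65.67732 kg/day

65.67732 kg/day


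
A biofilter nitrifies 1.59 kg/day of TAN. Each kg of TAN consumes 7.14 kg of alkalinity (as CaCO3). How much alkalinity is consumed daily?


Alkalinity factor: 7.14 kg CaCO3 consumed per kg TAN nitrified
alk = 1.59 kg TAN * 7.14 = 11.3526 kg CaCO3/day

11.3526 kg CaCO3/day


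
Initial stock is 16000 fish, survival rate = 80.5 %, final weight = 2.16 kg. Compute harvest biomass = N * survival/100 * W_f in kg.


Survivors = 16000 * 80.5/100 = 12880 fish
Harvest biomass = survivors * W_f = 12880 * 2.16 = 27820.8 kg

27820.8 kg


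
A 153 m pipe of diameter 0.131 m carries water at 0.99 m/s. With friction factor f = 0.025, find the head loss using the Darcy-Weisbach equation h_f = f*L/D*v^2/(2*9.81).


v^2 = 0.99^2 = 0.9801 m^2/s^2
L/D = 153/0.131 = 1167.9389
h_f = f*(L/D)*v^2/(2g) = 0.025 * 1167.9389 * 0.9801 / 19.62 = 1.45858 m

1.45858 m


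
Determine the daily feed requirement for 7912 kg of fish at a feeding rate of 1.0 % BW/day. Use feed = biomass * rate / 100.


Feeding rate fraction = 1.0% / 100 = 0.01
Daily feed = 7912 kg * 0.01 = 79.12 kg/day

79.12 kg/day


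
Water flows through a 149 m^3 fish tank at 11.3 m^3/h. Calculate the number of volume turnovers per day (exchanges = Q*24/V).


Daily flow volume = 11.3 m^3/h * 24 h = 271.2 m^3/day
Exchanges = daily flow / tank volume = 271.2 / 149 = 1.82013 exchanges/day

1.82013 exchanges/day


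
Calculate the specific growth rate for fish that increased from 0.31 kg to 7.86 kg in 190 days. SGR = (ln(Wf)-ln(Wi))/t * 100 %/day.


ln(W_f) = ln(7.86) = 2.0617866
ln(W_i) = ln(0.31) = -1.171183
ln(W_f) - ln(W_i) = 2.0617866 - -1.171183 = 3.2329696
SGR = 3.2329696 / 190 * 100 = 1.70156 %/day

1.70156 %/day


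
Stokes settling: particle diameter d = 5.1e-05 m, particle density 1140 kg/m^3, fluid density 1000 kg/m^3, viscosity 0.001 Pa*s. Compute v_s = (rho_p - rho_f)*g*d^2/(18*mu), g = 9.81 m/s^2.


Density difference: rho_p - rho_f = 1140 - 1000 = 140 kg/m^3
d^2 = (5.1e-05)^2 = 2.601e-09 m^2
Numerator = (rho_p - rho_f) * g * d^2 = 140 * 9.81 * 2.601e-09 = 3.5722134e-06
Denominator = 18 * mu = 18 * 0.001 = 0.018
v_s = 3.5722134e-06 / 0.018 = 1.98456e-04 m/s
Check: Re = rho_f * v_s * d / mu = 1000 * 1.98456e-04 * 5.1e-05 / 0.001 = 0.0101 < 1, so Stokes' law applies.

1.98456e-04 m/s


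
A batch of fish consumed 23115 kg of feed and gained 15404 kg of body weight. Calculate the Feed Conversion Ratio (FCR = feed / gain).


FCR = feed consumed / weight gained
FCR = 23115 kg / 15404 kg = 1.50058

1.50058


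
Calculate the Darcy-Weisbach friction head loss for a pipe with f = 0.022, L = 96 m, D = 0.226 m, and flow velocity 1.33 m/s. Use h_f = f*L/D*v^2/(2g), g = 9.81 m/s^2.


v^2 = 1.33^2 = 1.7689 m^2/s^2
L/D = 96/0.226 = 424.77876
h_f = f*(L/D)*v^2/(2g) = 0.022 * 424.77876 * 1.7689 / 19.62 = 0.842538 m

0.842538 m


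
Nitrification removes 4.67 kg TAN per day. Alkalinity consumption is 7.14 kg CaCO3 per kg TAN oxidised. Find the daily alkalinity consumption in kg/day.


Alkalinity factor: 7.14 kg CaCO3 consumed per kg TAN nitrified
alk = 4.67 kg TAN * 7.14 = 33.3438 kg CaCO3/day

33.3438 kg CaCO3/day


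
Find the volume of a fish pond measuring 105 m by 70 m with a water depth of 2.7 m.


Base area = L * W = 105 * 70 = 7350 m^2
Volume = area * depth = 7350 * 2.7 = 19845 m^3

19845 m^3


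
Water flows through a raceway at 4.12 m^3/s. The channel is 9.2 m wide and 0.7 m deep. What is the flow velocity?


Cross-sectional area = W * d = 9.2 * 0.7 = 6.44 m^2
Velocity = Q / A = 4.12 / 6.44 = 0.639752 m/s

0.639752 m/s


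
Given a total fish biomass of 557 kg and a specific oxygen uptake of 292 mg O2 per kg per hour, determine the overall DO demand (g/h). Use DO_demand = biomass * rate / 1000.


Total O2 consumption (mg/h) = 557 kg * 292 mg/(kg*h) = 162644 mg/h
Convert to g/h: 162644 / 1000 = 162.644 g/h

162.644 g/h


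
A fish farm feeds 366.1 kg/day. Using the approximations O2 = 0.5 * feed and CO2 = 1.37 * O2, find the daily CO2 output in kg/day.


O2 = 366.1 * 0.5 = 183.05
CO2 = 183.05 * 1.37 = 250.7785

250.7785 kg/day


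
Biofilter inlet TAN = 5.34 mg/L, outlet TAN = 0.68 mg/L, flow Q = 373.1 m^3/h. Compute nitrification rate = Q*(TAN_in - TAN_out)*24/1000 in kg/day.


Concentration drop: TAN_in - TAN_out = 5.34 - 0.68 = 4.66 mg/L
Hourly TAN removed = Q * dTAN = 373.1 m^3/h * 4.66 mg/L = 1738.646 g/h  (m^3/h * mg/L = g/h)
Daily TAN removed = 1738.646 * 24 = 41727.504 g/day
Convert to kg/day: 41727.504 / 1000 = 41.727504 kg/day

41.727504 kg/day


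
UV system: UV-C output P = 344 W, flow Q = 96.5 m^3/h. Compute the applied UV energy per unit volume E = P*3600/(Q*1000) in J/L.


Energy delivered per hour = 344 W * 3600 s = 1238400 J/h
Volume treated per hour = 96.5 m^3/h * 1000 = 96500 L/h
dose = 1238400 / 96500 = 12.8332 J/L

12.8332 J/L


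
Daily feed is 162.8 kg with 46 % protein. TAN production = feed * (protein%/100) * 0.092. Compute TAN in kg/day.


Protein in feed = 162.8 * 46/100 = 74.888 kg/day
TAN = protein * 0.092 = 74.888 * 0.092 = 6.889696 kg/day

6.889696 kg/day


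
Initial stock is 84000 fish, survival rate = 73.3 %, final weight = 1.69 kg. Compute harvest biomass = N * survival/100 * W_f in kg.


Survivors = 84000 * 73.3/100 = 61572 fish
Harvest biomass = survivors * W_f = 61572 * 1.69 = 104056.68 kg

104056.68 kg


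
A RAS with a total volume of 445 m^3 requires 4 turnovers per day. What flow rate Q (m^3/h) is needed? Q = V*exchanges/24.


Daily recirculation volume = 445 m^3 * 4 = 1780 m^3/day
Flow rate Q = daily volume / 24 h = 1780 / 24 = 74.1667 m^3/h

74.1667 m^3/h


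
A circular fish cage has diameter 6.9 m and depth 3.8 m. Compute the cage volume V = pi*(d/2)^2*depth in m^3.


r = d/2 = 6.9/2 = 3.45 m
Base area = pi*r^2 = pi*3.45^2 = 37.392807 m^2
Volume = 37.392807 * 3.8 = 142.093 m^3

142.093 m^3


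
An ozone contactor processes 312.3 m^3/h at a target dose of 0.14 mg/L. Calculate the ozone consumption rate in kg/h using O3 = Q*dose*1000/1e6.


O3 demand (mg/h) = Q * dose * 1000 = 312.3 * 0.14 * 1000 = 43722 mg/h
Convert mg to kg: 43722 / 1e6 = 0.043722 kg/h

0.043722 kg/h


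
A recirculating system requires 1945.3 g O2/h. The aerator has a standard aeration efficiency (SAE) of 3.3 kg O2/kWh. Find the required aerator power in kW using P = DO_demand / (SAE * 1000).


SAE in g O2/kWh = 3.3 * 1000 = 3300 g/kWh
P = DO_demand / SAE_g = 1945.3 / 3300 = 0.589485 kW

0.589485 kW


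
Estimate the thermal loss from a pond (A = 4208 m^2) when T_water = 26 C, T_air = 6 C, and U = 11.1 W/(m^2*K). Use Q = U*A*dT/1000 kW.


Temperature difference dT = 26 - 6 = 20 K
Heat loss (W) = U * A * dT = 11.1 * 4208 * 20 = 934176 W
Convert to kW: 934176 / 1000 = 934.176 kW

934.176 kW


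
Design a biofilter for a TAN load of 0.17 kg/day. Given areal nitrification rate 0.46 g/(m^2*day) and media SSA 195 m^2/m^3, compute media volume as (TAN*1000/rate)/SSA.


A = 0.17*1000 / 0.46 = 369.56522 m^2
V = 369.56522 / 195 = 1.89521

1.89521 m^3


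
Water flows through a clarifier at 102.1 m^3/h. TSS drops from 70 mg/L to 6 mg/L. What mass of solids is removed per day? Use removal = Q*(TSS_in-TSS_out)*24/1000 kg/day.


Concentration drop: TSS_in - TSS_out = 70 - 6 = 64 mg/L
Hourly solids removed = Q * dTSS = 102.1 m^3/h * 64 mg/L = 6534.4 g/h  (m^3/h * mg/L = g/h)
Daily solids removed = 6534.4 * 24 = 156825.6 g/day
Convert g to kg: 156825.6 / 1000 = 156.8256 kg/day

156.8256 kg/day


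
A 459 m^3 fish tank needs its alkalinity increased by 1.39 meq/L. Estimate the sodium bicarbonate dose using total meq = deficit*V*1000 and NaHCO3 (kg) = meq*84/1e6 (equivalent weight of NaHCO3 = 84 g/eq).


Tank volume in L = 459 m^3 * 1000 = 459000 L
Total meq required = 1.39 meq/L * 459000 L = 638010 meq
NaHCO3 mass = 638010 meq * 84 mg/meq / 1e6 = 53.5928 kg

53.5928 kg


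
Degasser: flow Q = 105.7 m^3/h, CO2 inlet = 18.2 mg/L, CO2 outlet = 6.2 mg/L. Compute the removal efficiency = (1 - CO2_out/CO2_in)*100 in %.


CO2_out / CO2_in = 6.2 / 18.2 = 0.34065934
Fraction remaining = 0.34065934
efficiency = (1 - 0.34065934) * 100 = 65.9341 %

65.9341 %


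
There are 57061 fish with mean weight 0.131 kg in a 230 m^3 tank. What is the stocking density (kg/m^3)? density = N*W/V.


Total biomass = 57061 fish * 0.131 kg = 7474.991 kg
Density = total biomass / volume = 7474.991 / 230 = 32.5 kg/m^3

32.5 kg/m^3


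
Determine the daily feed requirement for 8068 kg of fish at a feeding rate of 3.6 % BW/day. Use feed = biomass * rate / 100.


Feeding rate fraction = 3.6% / 100 = 0.036
Daily feed = 8068 kg * 0.036 = 290.448 kg/day

290.448 kg/day


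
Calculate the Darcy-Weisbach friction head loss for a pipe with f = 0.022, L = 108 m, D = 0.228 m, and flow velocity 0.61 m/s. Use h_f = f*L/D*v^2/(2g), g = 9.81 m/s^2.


v^2 = 0.61^2 = 0.3721 m^2/s^2
L/D = 108/0.228 = 473.68421
h_f = f*(L/D)*v^2/(2g) = 0.022 * 473.68421 * 0.3721 / 19.62 = 0.197639 m

0.197639 m


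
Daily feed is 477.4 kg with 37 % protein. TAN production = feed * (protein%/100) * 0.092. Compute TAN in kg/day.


Protein in feed = 477.4 * 37/100 = 176.638 kg/day
TAN = protein * 0.092 = 176.638 * 0.092 = 16.250696 kg/day

16.250696 kg/day


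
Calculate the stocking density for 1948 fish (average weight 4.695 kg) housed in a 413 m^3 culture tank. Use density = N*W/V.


Total biomass = 1948 fish * 4.695 kg = 9145.86 kg
Density = total biomass / volume = 9145.86 / 413 = 22.1449 kg/m^3

22.1449 kg/m^3


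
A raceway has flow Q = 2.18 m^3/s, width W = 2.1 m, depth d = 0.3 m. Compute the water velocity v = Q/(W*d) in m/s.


Cross-sectional area = W * d = 2.1 * 0.3 = 0.63 m^2
Velocity = Q / A = 2.18 / 0.63 = 3.46032 m/s

3.46032 m/s


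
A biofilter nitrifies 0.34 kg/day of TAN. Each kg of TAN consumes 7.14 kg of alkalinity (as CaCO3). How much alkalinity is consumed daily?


Alkalinity factor: 7.14 kg CaCO3 consumed per kg TAN nitrified
alk = 0.34 kg TAN * 7.14 = 2.4276 kg CaCO3/day

2.4276 kg CaCO3/day


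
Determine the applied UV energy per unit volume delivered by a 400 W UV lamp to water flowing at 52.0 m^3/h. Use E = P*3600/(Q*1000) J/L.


Energy delivered per hour = 400 W * 3600 s = 1440000 J/h
Volume treated per hour = 52.0 m^3/h * 1000 = 52000 L/h
dose = 1440000 / 52000 = 27.6923 J/L

27.6923 J/L


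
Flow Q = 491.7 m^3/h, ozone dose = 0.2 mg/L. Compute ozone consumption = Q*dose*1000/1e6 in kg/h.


O3 demand (mg/h) = Q * dose * 1000 = 491.7 * 0.2 * 1000 = 98340 mg/h
Convert mg to kg: 98340 / 1e6 = 0.09834 kg/h

0.09834 kg/h


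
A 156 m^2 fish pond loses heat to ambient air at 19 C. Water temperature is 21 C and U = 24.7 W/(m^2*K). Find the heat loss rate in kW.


Temperature difference dT = 21 - 19 = 2 K
Heat loss (W) = U * A * dT = 24.7 * 156 * 2 = 7706.4 W
Convert to kW: 7706.4 / 1000 = 7.7064 kW

7.7064 kW


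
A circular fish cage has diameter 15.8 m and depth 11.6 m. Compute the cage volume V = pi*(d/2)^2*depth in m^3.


r = d/2 = 15.8/2 = 7.9 m
Base area = pi*r^2 = pi*7.9^2 = 196.0668 m^2
Volume = 196.0668 * 11.6 = 2274.37 m^3

2274.37 m^3


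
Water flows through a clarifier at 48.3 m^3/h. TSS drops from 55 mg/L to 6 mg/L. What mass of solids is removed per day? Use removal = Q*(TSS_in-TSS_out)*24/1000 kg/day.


Concentration drop: TSS_in - TSS_out = 55 - 6 = 49 mg/L
Hourly solids removed = Q * dTSS = 48.3 m^3/h * 49 mg/L = 2366.7 g/h  (m^3/h * mg/L = g/h)
Daily solids removed = 2366.7 * 24 = 56800.8 g/day
Convert g to kg: 56800.8 / 1000 = 56.8008 kg/day

56.8008 kg/day


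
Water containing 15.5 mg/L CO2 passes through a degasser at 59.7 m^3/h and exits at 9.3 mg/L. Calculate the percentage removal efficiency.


CO2_out / CO2_in = 9.3 / 15.5 = 0.6
Fraction remaining = 0.6
efficiency = (1 - 0.6) * 100 = 40 %

40 %


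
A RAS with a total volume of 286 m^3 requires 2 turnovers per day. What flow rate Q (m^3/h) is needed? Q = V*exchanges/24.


Daily recirculation volume = 286 m^3 * 2 = 572 m^3/day
Flow rate Q = daily volume / 24 h = 572 / 24 = 23.8333 m^3/h

23.8333 m^3/h


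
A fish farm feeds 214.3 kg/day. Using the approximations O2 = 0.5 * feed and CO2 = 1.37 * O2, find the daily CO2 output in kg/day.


O2 = 214.3 * 0.5 = 107.15
CO2 = 107.15 * 1.37 = 146.7955

146.7955 kg/day


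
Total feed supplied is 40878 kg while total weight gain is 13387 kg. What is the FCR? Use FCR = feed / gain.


FCR = feed consumed / weight gained
FCR = 40878 kg / 13387 kg = 3.05356

3.05356


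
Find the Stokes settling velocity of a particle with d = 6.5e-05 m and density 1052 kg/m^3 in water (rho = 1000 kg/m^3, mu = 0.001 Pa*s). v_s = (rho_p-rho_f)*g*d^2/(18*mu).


Density difference: rho_p - rho_f = 1052 - 1000 = 52 kg/m^3
d^2 = (6.5e-05)^2 = 4.225e-09 m^2
Numerator = (rho_p - rho_f) * g * d^2 = 52 * 9.81 * 4.225e-09 = 2.155257e-06
Denominator = 18 * mu = 18 * 0.001 = 0.018
v_s = 2.155257e-06 / 0.018 = 1.19736e-04 m/s
Check: Re = rho_f * v_s * d / mu = 1000 * 1.19736e-04 * 6.5e-05 / 0.001 = 0.00778 < 1, so Stokes' law applies.

1.19736e-04 m/s


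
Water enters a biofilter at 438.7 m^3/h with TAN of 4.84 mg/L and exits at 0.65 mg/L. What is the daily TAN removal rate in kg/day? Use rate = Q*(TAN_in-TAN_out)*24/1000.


Concentration drop: TAN_in - TAN_out = 4.84 - 0.65 = 4.19 mg/L
Hourly TAN removed = Q * dTAN = 438.7 m^3/h * 4.19 mg/L = 1838.153 g/h  (m^3/h * mg/L = g/h)
Daily TAN removed = 1838.153 * 24 = 44115.672 g/day
Convert to kg/day: 44115.672 / 1000 = 44.115672 kg/day

44.115672 kg/day


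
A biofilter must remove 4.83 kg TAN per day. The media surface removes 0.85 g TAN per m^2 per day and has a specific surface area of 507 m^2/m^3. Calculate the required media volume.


A = 4.83*1000 / 0.85 = 5682.3529 m^2
V = 5682.3529 / 507 = 11.2078

11.2078 m^3


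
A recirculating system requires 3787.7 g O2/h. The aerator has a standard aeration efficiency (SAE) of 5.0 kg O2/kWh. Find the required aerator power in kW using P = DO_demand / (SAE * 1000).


SAE in g O2/kWh = 5.0 * 1000 = 5000 g/kWh
P = DO_demand / SAE_g = 3787.7 / 5000 = 0.75754 kW

0.75754 kW


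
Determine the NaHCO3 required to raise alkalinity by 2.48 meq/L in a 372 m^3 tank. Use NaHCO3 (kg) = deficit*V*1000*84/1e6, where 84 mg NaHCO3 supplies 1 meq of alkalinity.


Tank volume in L = 372 m^3 * 1000 = 372000 L
Total meq required = 2.48 meq/L * 372000 L = 922560 meq
NaHCO3 mass = 922560 meq * 84 mg/meq / 1e6 = 77.495 kg

77.495 kg


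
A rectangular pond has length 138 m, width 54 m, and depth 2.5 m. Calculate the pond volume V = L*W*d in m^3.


Base area = L * W = 138 * 54 = 7452 m^2
Volume = area * depth = 7452 * 2.5 = 18630 m^3

18630 m^3


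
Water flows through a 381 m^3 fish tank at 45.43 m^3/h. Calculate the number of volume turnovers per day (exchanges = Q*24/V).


Daily flow volume = 45.43 m^3/h * 24 h = 1090.32 m^3/day
Exchanges = daily flow / tank volume = 1090.32 / 381 = 2.86173 exchanges/day

2.86173 exchanges/day


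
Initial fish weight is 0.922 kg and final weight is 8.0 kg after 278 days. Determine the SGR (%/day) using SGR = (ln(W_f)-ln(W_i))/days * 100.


ln(W_f) = ln(8.0) = 2.0794415
ln(W_i) = ln(0.922) = -0.081210055
ln(W_f) - ln(W_i) = 2.0794415 - -0.081210055 = 2.1606516
SGR = 2.1606516 / 278 * 100 = 0.777213 %/day

0.777213 %/day


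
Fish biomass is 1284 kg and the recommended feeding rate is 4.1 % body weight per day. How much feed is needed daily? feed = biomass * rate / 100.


Feeding rate fraction = 4.1% / 100 = 0.041
Daily feed = 1284 kg * 0.041 = 52.644 kg/day

52.644 kg/day


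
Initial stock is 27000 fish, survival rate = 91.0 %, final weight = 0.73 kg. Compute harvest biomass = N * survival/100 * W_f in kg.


Survivors = 27000 * 91.0/100 = 24570 fish
Harvest biomass = survivors * W_f = 24570 * 0.73 = 17936.1 kg

17936.1 kg


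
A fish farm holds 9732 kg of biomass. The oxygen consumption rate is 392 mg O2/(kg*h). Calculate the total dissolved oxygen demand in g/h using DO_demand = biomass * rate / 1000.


Total O2 consumption (mg/h) = 9732 kg * 392 mg/(kg*h) = 3814944 mg/h
Convert to g/h: 3814944 / 1000 = 3814.944 g/h

3814.944 g/h


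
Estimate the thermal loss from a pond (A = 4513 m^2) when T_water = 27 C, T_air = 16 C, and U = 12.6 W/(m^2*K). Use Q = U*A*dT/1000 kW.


Temperature difference dT = 27 - 16 = 11 K
Heat loss (W) = U * A * dT = 12.6 * 4513 * 11 = 625501.8 W
Convert to kW: 625501.8 / 1000 = 625.5018 kW

625.5018 kW


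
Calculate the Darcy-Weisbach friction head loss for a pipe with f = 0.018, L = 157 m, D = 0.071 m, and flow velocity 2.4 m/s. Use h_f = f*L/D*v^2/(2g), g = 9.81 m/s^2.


v^2 = 2.4^2 = 5.76 m^2/s^2
L/D = 157/0.071 = 2211.2676
h_f = f*(L/D)*v^2/(2g) = 0.018 * 2211.2676 * 5.76 / 19.62 = 11.6852 m

11.6852 m


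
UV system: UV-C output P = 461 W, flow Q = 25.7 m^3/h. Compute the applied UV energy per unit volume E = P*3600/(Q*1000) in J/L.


Energy delivered per hour = 461 W * 3600 s = 1659600 J/h
Volume treated per hour = 25.7 m^3/h * 1000 = 25700 L/h
dose = 1659600 / 25700 = 64.5759 J/L

64.5759 J/L


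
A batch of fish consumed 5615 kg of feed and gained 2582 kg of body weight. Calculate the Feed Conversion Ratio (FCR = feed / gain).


FCR = feed consumed / weight gained
FCR = 5615 kg / 2582 kg = 2.17467

2.17467


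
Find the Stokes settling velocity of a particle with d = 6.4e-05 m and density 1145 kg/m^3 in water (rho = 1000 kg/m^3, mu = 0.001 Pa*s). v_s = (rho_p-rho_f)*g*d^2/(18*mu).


Density difference: rho_p - rho_f = 1145 - 1000 = 145 kg/m^3
d^2 = (6.4e-05)^2 = 4.096e-09 m^2
Numerator = (rho_p - rho_f) * g * d^2 = 145 * 9.81 * 4.096e-09 = 5.8263552e-06
Denominator = 18 * mu = 18 * 0.001 = 0.018
v_s = 5.8263552e-06 / 0.018 = 3.23686e-04 m/s
Check: Re = rho_f * v_s * d / mu = 1000 * 3.23686e-04 * 6.4e-05 / 0.001 = 0.0207 < 1, so Stokes' law applies.

3.23686e-04 m/s


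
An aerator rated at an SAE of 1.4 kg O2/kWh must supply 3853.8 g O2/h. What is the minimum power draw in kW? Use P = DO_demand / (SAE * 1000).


SAE in g O2/kWh = 1.4 * 1000 = 1400 g/kWh
P = DO_demand / SAE_g = 3853.8 / 1400 = 2.75271 kW

2.75271 kW


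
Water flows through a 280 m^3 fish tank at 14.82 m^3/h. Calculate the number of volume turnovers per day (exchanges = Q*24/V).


Daily flow volume = 14.82 m^3/h * 24 h = 355.68 m^3/day
Exchanges = daily flow / tank volume = 355.68 / 280 = 1.27029 exchanges/day

1.27029 exchanges/day


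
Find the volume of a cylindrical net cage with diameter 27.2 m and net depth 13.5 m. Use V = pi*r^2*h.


r = d/2 = 27.2/2 = 13.6 m
Base area = pi*r^2 = pi*13.6^2 = 581.06898 m^2
Volume = 581.06898 * 13.5 = 7844.43 m^3

7844.43 m^3


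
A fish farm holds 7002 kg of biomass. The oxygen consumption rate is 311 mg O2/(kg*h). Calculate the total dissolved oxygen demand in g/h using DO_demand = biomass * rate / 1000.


Total O2 consumption (mg/h) = 7002 kg * 311 mg/(kg*h) = 2177622 mg/h
Convert to g/h: 2177622 / 1000 = 2177.622 g/h

2177.622 g/h


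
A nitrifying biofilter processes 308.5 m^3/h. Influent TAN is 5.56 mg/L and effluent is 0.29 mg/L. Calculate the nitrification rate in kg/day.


Concentration drop: TAN_in - TAN_out = 5.56 - 0.29 = 5.27 mg/L
Hourly TAN removed = Q * dTAN = 308.5 m^3/h * 5.27 mg/L = 1625.795 g/h  (m^3/h * mg/L = g/h)
Daily TAN removed = 1625.795 * 24 = 39019.08 g/day
Convert to kg/day: 39019.08 / 1000 = 39.01908 kg/day

39.01908 kg/day


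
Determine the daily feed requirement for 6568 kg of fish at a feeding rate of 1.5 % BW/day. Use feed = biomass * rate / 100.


Feeding rate fraction = 1.5% / 100 = 0.015
Daily feed = 6568 kg * 0.015 = 98.52 kg/day

98.52 kg/day


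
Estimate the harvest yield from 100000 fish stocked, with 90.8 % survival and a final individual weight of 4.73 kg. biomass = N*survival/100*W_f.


Survivors = 100000 * 90.8/100 = 90800 fish
Harvest biomass = survivors * W_f = 90800 * 4.73 = 429484 kg

429484 kg


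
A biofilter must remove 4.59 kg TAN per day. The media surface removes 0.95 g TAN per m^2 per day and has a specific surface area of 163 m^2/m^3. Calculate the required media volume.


A = 4.59*1000 / 0.95 = 4831.5789 m^2
V = 4831.5789 / 163 = 29.6416

29.6416 m^3


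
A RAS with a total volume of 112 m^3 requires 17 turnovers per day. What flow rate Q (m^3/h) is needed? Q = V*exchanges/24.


Daily recirculation volume = 112 m^3 * 17 = 1904 m^3/day
Flow rate Q = daily volume / 24 h = 1904 / 24 = 79.3333 m^3/h

79.3333 m^3/h


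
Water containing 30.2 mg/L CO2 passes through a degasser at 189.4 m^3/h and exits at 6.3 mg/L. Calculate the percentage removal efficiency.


CO2_out / CO2_in = 6.3 / 30.2 = 0.20860927
Fraction remaining = 0.20860927
efficiency = (1 - 0.20860927) * 100 = 79.1391 %

79.1391 %


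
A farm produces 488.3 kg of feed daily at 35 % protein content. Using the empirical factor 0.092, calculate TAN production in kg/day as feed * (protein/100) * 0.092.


Protein in feed = 488.3 * 35/100 = 170.905 kg/day
TAN = protein * 0.092 = 170.905 * 0.092 = 15.72326 kg/day

15.72326 kg/day


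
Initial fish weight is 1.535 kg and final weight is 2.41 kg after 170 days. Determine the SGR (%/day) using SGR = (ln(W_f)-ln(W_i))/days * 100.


ln(W_f) = ln(2.41) = 0.87962675
ln(W_i) = ln(1.535) = 0.42853038
ln(W_f) - ln(W_i) = 0.87962675 - 0.42853038 = 0.45109637
SGR = 0.45109637 / 170 * 100 = 0.265351 %/day

0.265351 %/day


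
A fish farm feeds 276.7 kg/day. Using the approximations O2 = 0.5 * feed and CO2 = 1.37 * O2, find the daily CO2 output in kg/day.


O2 = 276.7 * 0.5 = 138.35
CO2 = 138.35 * 1.37 = 189.5395

189.5395 kg/day


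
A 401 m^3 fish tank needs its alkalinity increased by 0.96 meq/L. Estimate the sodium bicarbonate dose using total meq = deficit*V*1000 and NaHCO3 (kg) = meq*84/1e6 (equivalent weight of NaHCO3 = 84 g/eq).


Tank volume in L = 401 m^3 * 1000 = 401000 L
Total meq required = 0.96 meq/L * 401000 L = 384960 meq
NaHCO3 mass = 384960 meq * 84 mg/meq / 1e6 = 32.3366 kg

32.3366 kg


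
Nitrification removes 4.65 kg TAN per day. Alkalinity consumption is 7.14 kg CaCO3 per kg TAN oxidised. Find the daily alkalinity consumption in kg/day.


Alkalinity factor: 7.14 kg CaCO3 consumed per kg TAN nitrified
alk = 4.65 kg TAN * 7.14 = 33.201 kg CaCO3/day

33.201 kg CaCO3/day


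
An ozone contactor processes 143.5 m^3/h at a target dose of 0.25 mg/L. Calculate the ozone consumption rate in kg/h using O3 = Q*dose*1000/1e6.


O3 demand (mg/h) = Q * dose * 1000 = 143.5 * 0.25 * 1000 = 35875 mg/h
Convert mg to kg: 35875 / 1e6 = 0.035875 kg/h

0.035875 kg/h


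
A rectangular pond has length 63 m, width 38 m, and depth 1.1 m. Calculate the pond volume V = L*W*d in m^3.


Base area = L * W = 63 * 38 = 2394 m^2
Volume = area * depth = 2394 * 1.1 = 2633.4 m^3

2633.4 m^3


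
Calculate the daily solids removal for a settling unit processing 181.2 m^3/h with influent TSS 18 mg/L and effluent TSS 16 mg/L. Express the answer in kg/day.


Concentration drop: TSS_in - TSS_out = 18 - 16 = 2 mg/L
Hourly solids removed = Q * dTSS = 181.2 m^3/h * 2 mg/L = 362.4 g/h  (m^3/h * mg/L = g/h)
Daily solids removed = 362.4 * 24 = 8697.6 g/day
Convert g to kg: 8697.6 / 1000 = 8.6976 kg/day

8.6976 kg/day


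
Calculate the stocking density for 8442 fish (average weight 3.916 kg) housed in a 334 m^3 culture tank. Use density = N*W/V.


Total biomass = 8442 fish * 3.916 kg = 33058.872 kg
Density = total biomass / volume = 33058.872 / 334 = 98.9787 kg/m^3

98.9787 kg/m^3


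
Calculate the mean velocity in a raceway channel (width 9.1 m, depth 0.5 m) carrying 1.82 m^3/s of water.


Cross-sectional area = W * d = 9.1 * 0.5 = 4.55 m^2
Velocity = Q / A = 1.82 / 4.55 = 0.4 m/s

0.4 m/s


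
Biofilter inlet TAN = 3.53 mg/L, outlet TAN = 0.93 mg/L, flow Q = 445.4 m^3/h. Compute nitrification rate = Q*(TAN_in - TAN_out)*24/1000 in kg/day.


Concentration drop: TAN_in - TAN_out = 3.53 - 0.93 = 2.6 mg/L
Hourly TAN removed = Q * dTAN = 445.4 m^3/h * 2.6 mg/L = 1158.04 g/h  (m^3/h * mg/L = g/h)
Daily TAN removed = 1158.04 * 24 = 27792.96 g/day
Convert to kg/day: 27792.96 / 1000 = 27.79296 kg/day

27.79296 kg/day


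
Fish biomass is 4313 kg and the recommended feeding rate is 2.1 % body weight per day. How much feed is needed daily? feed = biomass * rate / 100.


Feeding rate fraction = 2.1% / 100 = 0.021
Daily feed = 4313 kg * 0.021 = 90.573 kg/day

90.573 kg/day


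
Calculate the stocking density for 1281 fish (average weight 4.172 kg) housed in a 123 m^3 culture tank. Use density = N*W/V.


Total biomass = 1281 fish * 4.172 kg = 5344.332 kg
Density = total biomass / volume = 5344.332 / 123 = 43.4499 kg/m^3

43.4499 kg/m^3


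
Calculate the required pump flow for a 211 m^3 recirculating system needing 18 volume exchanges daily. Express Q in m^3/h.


Daily recirculation volume = 211 m^3 * 18 = 3798 m^3/day
Flow rate Q = daily volume / 24 h = 3798 / 24 = 158.25 m^3/h

158.25 m^3/h


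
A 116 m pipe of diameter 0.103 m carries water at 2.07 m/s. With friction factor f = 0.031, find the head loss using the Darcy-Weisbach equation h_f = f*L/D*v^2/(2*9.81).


v^2 = 2.07^2 = 4.2849 m^2/s^2
L/D = 116/0.103 = 1126.2136
h_f = f*(L/D)*v^2/(2g) = 0.031 * 1126.2136 * 4.2849 / 19.62 = 7.62472 m

7.62472 m


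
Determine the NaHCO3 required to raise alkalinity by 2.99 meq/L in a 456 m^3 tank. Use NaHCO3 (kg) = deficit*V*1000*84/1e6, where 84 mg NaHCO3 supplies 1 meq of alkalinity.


Tank volume in L = 456 m^3 * 1000 = 456000 L
Total meq required = 2.99 meq/L * 456000 L = 1363440 meq
NaHCO3 mass = 1363440 meq * 84 mg/meq / 1e6 = 114.529 kg

114.529 kg


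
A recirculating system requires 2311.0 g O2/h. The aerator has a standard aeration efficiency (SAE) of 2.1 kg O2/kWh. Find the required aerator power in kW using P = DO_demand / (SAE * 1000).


SAE in g O2/kWh = 2.1 * 1000 = 2100 g/kWh
P = DO_demand / SAE_g = 2311.0 / 2100 = 1.10048 kW

1.10048 kW


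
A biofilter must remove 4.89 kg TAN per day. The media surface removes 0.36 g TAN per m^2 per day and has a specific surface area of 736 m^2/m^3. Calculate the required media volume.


A = 4.89*1000 / 0.36 = 13583.333 m^2
V = 13583.333 / 736 = 18.4556

18.4556 m^3


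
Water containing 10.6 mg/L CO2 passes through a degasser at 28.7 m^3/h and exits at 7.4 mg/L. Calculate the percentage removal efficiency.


CO2_out / CO2_in = 7.4 / 10.6 = 0.69811321
Fraction remaining = 0.69811321
efficiency = (1 - 0.69811321) * 100 = 30.1887 %

30.1887 %


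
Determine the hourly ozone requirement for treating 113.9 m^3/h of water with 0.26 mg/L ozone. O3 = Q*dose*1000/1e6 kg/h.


O3 demand (mg/h) = Q * dose * 1000 = 113.9 * 0.26 * 1000 = 29614 mg/h
Convert mg to kg: 29614 / 1e6 = 0.029614 kg/h

0.029614 kg/h


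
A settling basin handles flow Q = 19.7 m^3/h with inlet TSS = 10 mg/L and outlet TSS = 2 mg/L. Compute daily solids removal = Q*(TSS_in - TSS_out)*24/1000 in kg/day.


Concentration drop: TSS_in - TSS_out = 10 - 2 = 8 mg/L
Hourly solids removed = Q * dTSS = 19.7 m^3/h * 8 mg/L = 157.6 g/h  (m^3/h * mg/L = g/h)
Daily solids removed = 157.6 * 24 = 3782.4 g/day
Convert g to kg: 3782.4 / 1000 = 3.7824 kg/day

3.7824 kg/day


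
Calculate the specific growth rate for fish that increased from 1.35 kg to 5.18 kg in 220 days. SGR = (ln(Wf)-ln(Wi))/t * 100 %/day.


ln(W_f) = ln(5.18) = 1.6448051
ln(W_i) = ln(1.35) = 0.30010459
ln(W_f) - ln(W_i) = 1.6448051 - 0.30010459 = 1.3447005
SGR = 1.3447005 / 220 * 100 = 0.611228 %/day

0.611228 %/day


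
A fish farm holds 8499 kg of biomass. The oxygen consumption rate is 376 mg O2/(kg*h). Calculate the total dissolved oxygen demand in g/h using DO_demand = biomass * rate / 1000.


Total O2 consumption (mg/h) = 8499 kg * 376 mg/(kg*h) = 3195624 mg/h
Convert to g/h: 3195624 / 1000 = 3195.624 g/h

3195.624 g/h


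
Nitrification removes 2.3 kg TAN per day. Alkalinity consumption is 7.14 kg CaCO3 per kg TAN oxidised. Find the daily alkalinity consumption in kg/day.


Alkalinity factor: 7.14 kg CaCO3 consumed per kg TAN nitrified
alk = 2.3 kg TAN * 7.14 = 16.422 kg CaCO3/day

16.422 kg CaCO3/day


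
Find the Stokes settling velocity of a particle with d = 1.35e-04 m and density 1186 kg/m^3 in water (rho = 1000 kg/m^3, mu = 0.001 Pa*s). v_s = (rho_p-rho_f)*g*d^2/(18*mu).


Density difference: rho_p - rho_f = 1186 - 1000 = 186 kg/m^3
d^2 = (1.35e-04)^2 = 1.8225e-08 m^2
Numerator = (rho_p - rho_f) * g * d^2 = 186 * 9.81 * 1.8225e-08 = 3.3254428e-05
Denominator = 18 * mu = 18 * 0.001 = 0.018
v_s = 3.3254428e-05 / 0.018 = 0.00184747 m/s
Check: Re = rho_f * v_s * d / mu = 1000 * 0.00184747 * 1.35e-04 / 0.001 = 0.249 < 1, so Stokes' law applies.

0.00184747 m/s


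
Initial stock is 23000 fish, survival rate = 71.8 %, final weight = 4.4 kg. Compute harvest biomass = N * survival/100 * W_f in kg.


Survivors = 23000 * 71.8/100 = 16514 fish
Harvest biomass = survivors * W_f = 16514 * 4.4 = 72661.6 kg

72661.6 kg


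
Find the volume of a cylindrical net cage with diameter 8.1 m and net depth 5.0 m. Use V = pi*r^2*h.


r = d/2 = 8.1/2 = 4.05 m
Base area = pi*r^2 = pi*4.05^2 = 51.529974 m^2
Volume = 51.529974 * 5.0 = 257.65 m^3

257.65 m^3


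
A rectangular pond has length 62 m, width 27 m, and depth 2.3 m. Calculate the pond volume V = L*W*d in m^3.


Base area = L * W = 62 * 27 = 1674 m^2
Volume = area * depth = 1674 * 2.3 = 3850.2 m^3

3850.2 m^3


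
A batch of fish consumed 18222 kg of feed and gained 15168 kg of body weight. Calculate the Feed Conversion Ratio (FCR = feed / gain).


FCR = feed consumed / weight gained
FCR = 18222 kg / 15168 kg = 1.20134

1.20134


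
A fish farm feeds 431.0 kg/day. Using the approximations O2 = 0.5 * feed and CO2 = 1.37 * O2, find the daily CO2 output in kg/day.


O2 = 431.0 * 0.5 = 215.5
CO2 = 215.5 * 1.37 = 295.235

295.235 kg/day


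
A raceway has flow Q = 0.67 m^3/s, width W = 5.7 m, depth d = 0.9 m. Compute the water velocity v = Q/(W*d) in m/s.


Cross-sectional area = W * d = 5.7 * 0.9 = 5.13 m^2
Velocity = Q / A = 0.67 / 5.13 = 0.130604 m/s

0.130604 m/s


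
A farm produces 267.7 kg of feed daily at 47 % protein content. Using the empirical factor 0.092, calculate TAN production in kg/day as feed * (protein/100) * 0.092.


Protein in feed = 267.7 * 47/100 = 125.819 kg/day
TAN = protein * 0.092 = 125.819 * 0.092 = 11.575348 kg/day

11.575348 kg/day


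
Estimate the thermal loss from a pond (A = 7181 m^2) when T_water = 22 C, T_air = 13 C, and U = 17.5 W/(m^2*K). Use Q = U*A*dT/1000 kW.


Temperature difference dT = 22 - 13 = 9 K
Heat loss (W) = U * A * dT = 17.5 * 7181 * 9 = 1131007.5 W
Convert to kW: 1131007.5 / 1000 = 1131.0075 kW

1131.0075 kW


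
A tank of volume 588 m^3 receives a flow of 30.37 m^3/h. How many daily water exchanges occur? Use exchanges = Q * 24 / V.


Daily flow volume = 30.37 m^3/h * 24 h = 728.88 m^3/day
Exchanges = daily flow / tank volume = 728.88 / 588 = 1.23959 exchanges/day

1.23959 exchanges/day


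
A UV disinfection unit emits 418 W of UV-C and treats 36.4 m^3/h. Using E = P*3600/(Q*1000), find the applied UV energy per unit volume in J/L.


Energy delivered per hour = 418 W * 3600 s = 1504800 J/h
Volume treated per hour = 36.4 m^3/h * 1000 = 36400 L/h
dose = 1504800 / 36400 = 41.3407 J/L

41.3407 J/L


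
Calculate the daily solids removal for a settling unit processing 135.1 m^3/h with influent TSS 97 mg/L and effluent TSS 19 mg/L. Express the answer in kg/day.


Concentration drop: TSS_in - TSS_out = 97 - 19 = 78 mg/L
Hourly solids removed = Q * dTSS = 135.1 m^3/h * 78 mg/L = 10537.8 g/h  (m^3/h * mg/L = g/h)
Daily solids removed = 10537.8 * 24 = 252907.2 g/day
Convert g to kg: 252907.2 / 1000 = 252.9072 kg/day

252.9072 kg/day


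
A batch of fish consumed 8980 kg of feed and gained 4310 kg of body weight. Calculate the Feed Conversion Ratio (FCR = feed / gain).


FCR = feed consumed / weight gained
FCR = 8980 kg / 4310 kg = 2.08353

2.08353


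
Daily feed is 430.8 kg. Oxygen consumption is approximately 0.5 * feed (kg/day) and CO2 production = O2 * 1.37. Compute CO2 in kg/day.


O2 = 430.8 * 0.5 = 215.4
CO2 = 215.4 * 1.37 = 295.098

295.098 kg/day


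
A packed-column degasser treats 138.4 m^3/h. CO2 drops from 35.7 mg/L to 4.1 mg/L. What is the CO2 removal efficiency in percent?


CO2_out / CO2_in = 4.1 / 35.7 = 0.11484594
Fraction remaining = 0.11484594
efficiency = (1 - 0.11484594) * 100 = 88.5154 %

88.5154 %


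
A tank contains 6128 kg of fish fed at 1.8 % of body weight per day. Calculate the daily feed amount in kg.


Feeding rate fraction = 1.8% / 100 = 0.018
Daily feed = 6128 kg * 0.018 = 110.304 kg/day

110.304 kg/day


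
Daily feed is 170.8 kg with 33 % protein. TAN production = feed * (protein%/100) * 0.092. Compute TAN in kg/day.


Protein in feed = 170.8 * 33/100 = 56.364 kg/day
TAN = protein * 0.092 = 56.364 * 0.092 = 5.185488 kg/day

5.185488 kg/day


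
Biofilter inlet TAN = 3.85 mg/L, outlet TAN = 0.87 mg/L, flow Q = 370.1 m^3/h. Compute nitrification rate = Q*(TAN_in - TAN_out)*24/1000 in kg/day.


Concentration drop: TAN_in - TAN_out = 3.85 - 0.87 = 2.98 mg/L
Hourly TAN removed = Q * dTAN = 370.1 m^3/h * 2.98 mg/L = 1102.898 g/h  (m^3/h * mg/L = g/h)
Daily TAN removed = 1102.898 * 24 = 26469.552 g/day
Convert to kg/day: 26469.552 / 1000 = 26.469552 kg/day

26.469552 kg/day


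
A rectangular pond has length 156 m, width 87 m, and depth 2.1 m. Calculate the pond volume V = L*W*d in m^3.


Base area = L * W = 156 * 87 = 13572 m^2
Volume = area * depth = 13572 * 2.1 = 28501.2 m^3

28501.2 m^3


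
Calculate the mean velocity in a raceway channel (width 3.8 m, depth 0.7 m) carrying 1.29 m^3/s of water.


Cross-sectional area = W * d = 3.8 * 0.7 = 2.66 m^2
Velocity = Q / A = 1.29 / 2.66 = 0.484962 m/s

0.484962 m/s


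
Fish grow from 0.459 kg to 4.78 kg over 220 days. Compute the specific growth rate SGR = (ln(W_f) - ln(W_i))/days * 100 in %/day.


ln(W_f) = ln(4.78) = 1.5644405
ln(W_i) = ln(0.459) = -0.77870507
ln(W_f) - ln(W_i) = 1.5644405 - -0.77870507 = 2.3431456
SGR = 2.3431456 / 220 * 100 = 1.06507 %/day

1.06507 %/day


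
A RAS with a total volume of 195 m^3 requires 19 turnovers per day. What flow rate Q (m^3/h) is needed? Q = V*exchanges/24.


Daily recirculation volume = 195 m^3 * 19 = 3705 m^3/day
Flow rate Q = daily volume / 24 h = 3705 / 24 = 154.375 m^3/h

154.375 m^3/h


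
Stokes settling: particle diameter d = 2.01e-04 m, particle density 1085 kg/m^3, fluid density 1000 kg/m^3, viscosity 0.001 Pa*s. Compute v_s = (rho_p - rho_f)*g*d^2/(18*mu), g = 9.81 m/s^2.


Density difference: rho_p - rho_f = 1085 - 1000 = 85 kg/m^3
d^2 = (2.01e-04)^2 = 4.0401e-08 m^2
Numerator = (rho_p - rho_f) * g * d^2 = 85 * 9.81 * 4.0401e-08 = 3.3688374e-05
Denominator = 18 * mu = 18 * 0.001 = 0.018
v_s = 3.3688374e-05 / 0.018 = 0.00187158 m/s
Check: Re = rho_f * v_s * d / mu = 1000 * 0.00187158 * 2.01e-04 / 0.001 = 0.376 < 1, so Stokes' law applies.

0.00187158 m/s


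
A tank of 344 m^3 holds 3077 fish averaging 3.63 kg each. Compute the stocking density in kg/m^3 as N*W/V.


Total biomass = 3077 fish * 3.63 kg = 11169.51 kg
Density = total biomass / volume = 11169.51 / 344 = 32.4695 kg/m^3

32.4695 kg/m^3
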